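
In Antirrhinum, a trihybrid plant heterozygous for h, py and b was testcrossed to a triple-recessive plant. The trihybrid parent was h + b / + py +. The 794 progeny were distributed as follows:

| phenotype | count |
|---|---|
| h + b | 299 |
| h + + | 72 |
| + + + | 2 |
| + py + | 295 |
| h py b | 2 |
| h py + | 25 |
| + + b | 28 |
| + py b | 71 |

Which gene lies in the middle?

The two rarest classes, h py b and + + +, are the double crossovers. Comparing them with the parentals, only the py allele has switched, so py is the middle locus and the order is b – py – h.

py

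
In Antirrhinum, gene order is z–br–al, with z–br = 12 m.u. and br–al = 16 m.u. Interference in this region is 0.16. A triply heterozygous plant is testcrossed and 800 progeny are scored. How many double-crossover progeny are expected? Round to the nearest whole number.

Map distances give recombination frequencies of 0.120 and 0.160 for the two intervals.
With interference 0.16 (so coincidence = 0.84), expected double-crossover frequency = 0.120 × 0.160 × 0.84 = 0.01613.
Expected number = 0.01613 × 800 = 12.90 ≈ 13.

13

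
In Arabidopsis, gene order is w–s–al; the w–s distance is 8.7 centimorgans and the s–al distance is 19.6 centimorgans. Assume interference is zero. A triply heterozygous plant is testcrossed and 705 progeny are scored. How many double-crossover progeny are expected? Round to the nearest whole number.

12

Map distances give recombination frequencies of 0.087 and 0.196 for the two intervals.
With no interference, expected double-crossover frequency = 0.087 × 0.196 = 0.01705.
Expected number = 0.01705 × 705 = 12.02 ≈ 12.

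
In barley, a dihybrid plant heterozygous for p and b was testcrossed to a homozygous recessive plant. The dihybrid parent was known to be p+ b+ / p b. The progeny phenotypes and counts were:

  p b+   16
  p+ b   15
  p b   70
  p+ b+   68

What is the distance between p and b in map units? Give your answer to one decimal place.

18.3 map units

The recombinant classes are p+ b and p b+: 15 + 16 = 31.
Recombination frequency = 31/169 = 0.1834 ≈ 18.3%, i.e. 18.3 map units.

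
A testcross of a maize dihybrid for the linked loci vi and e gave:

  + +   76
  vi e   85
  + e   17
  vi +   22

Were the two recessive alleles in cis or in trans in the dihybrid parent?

cis

The two most frequent classes are + + (76) and vi e (85); these are the parental (non-recombinant) types.
So the F1 carried + + on one chromosome and vi e on the other — the recessive alleles are on the same chromosome (cis / coupling).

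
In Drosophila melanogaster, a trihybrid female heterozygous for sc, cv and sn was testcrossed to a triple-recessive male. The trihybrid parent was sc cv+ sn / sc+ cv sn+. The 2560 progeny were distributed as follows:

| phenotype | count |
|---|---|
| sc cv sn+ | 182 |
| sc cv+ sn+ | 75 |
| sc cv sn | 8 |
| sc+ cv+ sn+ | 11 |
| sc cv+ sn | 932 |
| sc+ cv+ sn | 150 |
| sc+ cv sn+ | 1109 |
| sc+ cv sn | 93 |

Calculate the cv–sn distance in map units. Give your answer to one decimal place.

7.3 map units

The two rarest classes, sc cv sn and sc+ cv+ sn+, are the double crossovers. Comparing them with the parentals, only the cv allele has switched, so cv is the middle locus and the order is sc – cv – sn.
Crossovers in the cv–sn interval produce the single-crossover classes sc cv+ sn+ and sc+ cv sn (75 + 93 = 168) plus the double crossovers (19).
RF(cv–sn) = (168 + 19) / 2560 = 187/2560 = 0.0730 → 7.3 map units.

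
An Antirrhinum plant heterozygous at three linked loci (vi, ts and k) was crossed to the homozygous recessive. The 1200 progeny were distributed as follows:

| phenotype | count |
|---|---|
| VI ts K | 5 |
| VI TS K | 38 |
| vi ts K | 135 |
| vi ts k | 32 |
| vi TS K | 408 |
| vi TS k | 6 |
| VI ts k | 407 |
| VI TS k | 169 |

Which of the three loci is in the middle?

The two most frequent reciprocal classes, VI ts k and vi TS K, are the parental types, so the F1 was VI ts k / vi TS K.
The two rarest classes, VI ts K and vi TS k, are the double crossovers. Comparing them with the parentals, only the k allele has switched, so k is the middle locus and the order is ts – k – vi.

k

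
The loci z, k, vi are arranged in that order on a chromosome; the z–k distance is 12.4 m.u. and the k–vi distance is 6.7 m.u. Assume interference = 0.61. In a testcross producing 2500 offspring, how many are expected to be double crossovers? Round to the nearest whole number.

8

Map distances give recombination frequencies of 0.124 and 0.067 for the two intervals.
With interference 0.61 (so coincidence = 0.39), expected double-crossover frequency = 0.124 × 0.067 × 0.39 = 0.00324.
Expected number = 0.00324 × 2500 = 8.10 ≈ 8.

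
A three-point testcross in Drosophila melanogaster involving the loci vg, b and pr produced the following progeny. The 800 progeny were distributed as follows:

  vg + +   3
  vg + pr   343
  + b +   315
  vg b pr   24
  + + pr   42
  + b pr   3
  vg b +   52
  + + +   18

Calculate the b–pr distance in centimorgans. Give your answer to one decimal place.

6.0 centimorgans

The two most frequent reciprocal classes, vg + pr and + b +, are the parental types, so the F1 was vg + pr / + b +.
The two rarest classes, vg + + and + b pr, are the double crossovers. Comparing them with the parentals, only the pr allele has switched, so pr is the middle locus and the order is vg – pr – b.
Crossovers in the pr–b interval produce the single-crossover classes vg b pr and + + + (24 + 18 = 42) plus the double crossovers (6).
RF(pr–b) = (42 + 6) / 800 = 48/800 = 0.0600 → 6.0 centimorgans.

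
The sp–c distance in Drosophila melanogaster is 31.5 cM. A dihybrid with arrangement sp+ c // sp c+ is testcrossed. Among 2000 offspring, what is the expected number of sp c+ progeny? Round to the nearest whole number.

A map distance of 31.5 cM corresponds to a recombination frequency of 0.315.
The F1 is sp+ c / sp c+, so sp c+ is a parental gamete class with expected frequency (1 − r)/2 = 0.685/2 = 0.3425.
Expected number = 0.3425 × 2000 = 685.00 ≈ 685.

685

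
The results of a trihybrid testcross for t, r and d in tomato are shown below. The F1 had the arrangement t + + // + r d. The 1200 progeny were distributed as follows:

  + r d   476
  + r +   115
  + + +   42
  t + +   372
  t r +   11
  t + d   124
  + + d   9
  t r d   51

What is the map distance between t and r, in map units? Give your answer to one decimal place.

The two rarest classes, t r + and + + d, are the double crossovers. Comparing them with the parentals, only the r allele has switched, so r is the middle locus and the order is d – r – t.
Crossovers in the r–t interval produce the single-crossover classes + + + and t r d (42 + 51 = 93) plus the double crossovers (20).
RF(r–t) = (93 + 20) / 1200 = 113/1200 = 0.0942 → 9.4 map units.

9.4 map units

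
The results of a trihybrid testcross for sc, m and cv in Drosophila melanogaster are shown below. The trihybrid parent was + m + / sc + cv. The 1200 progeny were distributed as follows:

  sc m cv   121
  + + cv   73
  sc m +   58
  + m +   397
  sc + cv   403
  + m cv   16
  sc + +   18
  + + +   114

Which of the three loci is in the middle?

The two rarest classes, + m cv and sc + +, are the double crossovers. Comparing them with the parentals, only the cv allele has switched, so cv is the middle locus and the order is sc – cv – m.

cv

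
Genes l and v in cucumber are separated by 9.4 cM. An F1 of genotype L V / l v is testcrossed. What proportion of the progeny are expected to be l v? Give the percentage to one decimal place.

45.3%

A map distance of 9.4 cM corresponds to a recombination frequency of 0.094.
The F1 is L V / l v, so l v is a parental gamete class with expected frequency (1 − r)/2 = 0.906/2 = 0.4530.
That is 0.4530 = 45.3% of the progeny.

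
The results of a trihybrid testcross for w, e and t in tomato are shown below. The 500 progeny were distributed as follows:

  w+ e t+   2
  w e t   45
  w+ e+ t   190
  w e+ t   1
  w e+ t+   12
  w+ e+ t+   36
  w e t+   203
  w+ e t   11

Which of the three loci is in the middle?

The two most frequent reciprocal classes, w e t+ and w+ e+ t, are the parental types, so the F1 was w e t+ / w+ e+ t.
The two rarest classes, w+ e t+ and w e+ t, are the double crossovers. Comparing them with the parentals, only the w allele has switched, so w is the middle locus and the order is t – w – e.

w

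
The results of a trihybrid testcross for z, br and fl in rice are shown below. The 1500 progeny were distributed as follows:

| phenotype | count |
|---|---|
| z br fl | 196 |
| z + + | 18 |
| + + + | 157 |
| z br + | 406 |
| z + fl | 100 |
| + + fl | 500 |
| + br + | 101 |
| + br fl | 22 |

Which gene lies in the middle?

The two most frequent reciprocal classes, z br + and + + fl, are the parental types, so the F1 was z br + / + + fl.
The two rarest classes, z + + and + br fl, are the double crossovers. Comparing them with the parentals, only the br allele has switched, so br is the middle locus and the order is z – br – fl.

br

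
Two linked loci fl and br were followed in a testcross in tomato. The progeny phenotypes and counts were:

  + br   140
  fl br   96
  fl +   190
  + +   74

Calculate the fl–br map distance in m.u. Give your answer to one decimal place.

34.0 m.u.

The two most frequent classes, + br (140) and fl + (190), are the parental types, so the F1 was + br / fl +.
The recombinant classes are + + and fl br: 74 + 96 = 170.
Recombination frequency = 170/500 = 0.3400 ≈ 34.0%, i.e. 34.0 m.u.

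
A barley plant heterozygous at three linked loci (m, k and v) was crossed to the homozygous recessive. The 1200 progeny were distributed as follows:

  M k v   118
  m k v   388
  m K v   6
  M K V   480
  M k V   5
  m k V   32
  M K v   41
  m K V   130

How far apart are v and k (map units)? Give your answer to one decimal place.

7.0 map units

The two most frequent reciprocal classes, m k v and M K V, are the parental types, so the F1 was m k v / M K V.
The two rarest classes, m K v and M k V, are the double crossovers. Comparing them with the parentals, only the k allele has switched, so k is the middle locus and the order is v – k – m.
Crossovers in the v–k interval produce the single-crossover classes m k V and M K v (32 + 41 = 73) plus the double crossovers (11).
RF(v–k) = (73 + 11) / 1200 = 84/1200 = 0.0700 → 7.0 map units.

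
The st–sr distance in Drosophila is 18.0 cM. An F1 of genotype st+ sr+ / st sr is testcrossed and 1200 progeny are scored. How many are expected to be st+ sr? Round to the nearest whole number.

A map distance of 18.0 cM corresponds to a recombination frequency of 0.180.
The F1 is st+ sr+ / st sr, so st+ sr is a recombinant gamete class with expected frequency r/2 = 0.180/2 = 0.0900.
Expected number = 0.0900 × 1200 = 108.00 ≈ 108.

108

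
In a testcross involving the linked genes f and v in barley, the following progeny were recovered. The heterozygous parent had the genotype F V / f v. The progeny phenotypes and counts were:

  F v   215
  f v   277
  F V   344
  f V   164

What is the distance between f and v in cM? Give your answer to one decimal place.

The recombinant classes are F v and f V: 215 + 164 = 379.
Recombination frequency = 379/1000 = 0.3790 ≈ 37.9%, i.e. 37.9 cM.

37.9 cM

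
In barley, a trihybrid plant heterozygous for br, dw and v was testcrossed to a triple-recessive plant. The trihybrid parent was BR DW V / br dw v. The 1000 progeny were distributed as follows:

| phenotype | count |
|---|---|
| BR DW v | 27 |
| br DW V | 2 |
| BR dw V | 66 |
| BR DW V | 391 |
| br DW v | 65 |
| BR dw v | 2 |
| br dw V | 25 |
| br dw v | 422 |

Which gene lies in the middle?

The two rarest classes, br DW V and BR dw v, are the double crossovers. Comparing them with the parentals, only the br allele has switched, so br is the middle locus and the order is dw – br – v.

br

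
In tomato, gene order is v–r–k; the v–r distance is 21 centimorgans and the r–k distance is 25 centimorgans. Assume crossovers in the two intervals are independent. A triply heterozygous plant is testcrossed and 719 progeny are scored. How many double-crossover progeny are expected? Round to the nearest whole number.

38

Map distances give recombination frequencies of 0.210 and 0.250 for the two intervals.
With no interference, expected double-crossover frequency = 0.210 × 0.250 = 0.05250.
Expected number = 0.05250 × 719 = 37.75 ≈ 38.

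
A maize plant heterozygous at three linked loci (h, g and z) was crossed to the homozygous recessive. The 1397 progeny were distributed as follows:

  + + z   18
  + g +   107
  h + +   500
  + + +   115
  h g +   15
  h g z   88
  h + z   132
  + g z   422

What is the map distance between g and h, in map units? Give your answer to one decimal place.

16.9 map units

The two most frequent reciprocal classes, + g z and h + +, are the parental types, so the F1 was + g z / h + +.
The two rarest classes, + + z and h g +, are the double crossovers. Comparing them with the parentals, only the g allele has switched, so g is the middle locus and the order is h – g – z.
Crossovers in the h–g interval produce the single-crossover classes h g z and + + + (88 + 115 = 203) plus the double crossovers (33).
RF(h–g) = (203 + 33) / 1397 = 236/1397 = 0.1689 → 16.9 map units.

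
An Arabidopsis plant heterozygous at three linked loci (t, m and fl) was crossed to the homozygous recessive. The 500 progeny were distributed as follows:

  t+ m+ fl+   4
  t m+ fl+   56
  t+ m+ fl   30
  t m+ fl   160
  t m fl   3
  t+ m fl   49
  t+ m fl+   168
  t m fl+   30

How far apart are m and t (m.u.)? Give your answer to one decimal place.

13.4 m.u.

The two most frequent reciprocal classes, t m+ fl and t+ m fl+, are the parental types, so the F1 was t m+ fl / t+ m fl+.
The two rarest classes, t m fl and t+ m+ fl+, are the double crossovers. Comparing them with the parentals, only the m allele has switched, so m is the middle locus and the order is t – m – fl.
Crossovers in the t–m interval produce the single-crossover classes t+ m+ fl and t m fl+ (30 + 30 = 60) plus the double crossovers (7).
RF(t–m) = (60 + 7) / 500 = 67/500 = 0.1340 → 13.4 m.u.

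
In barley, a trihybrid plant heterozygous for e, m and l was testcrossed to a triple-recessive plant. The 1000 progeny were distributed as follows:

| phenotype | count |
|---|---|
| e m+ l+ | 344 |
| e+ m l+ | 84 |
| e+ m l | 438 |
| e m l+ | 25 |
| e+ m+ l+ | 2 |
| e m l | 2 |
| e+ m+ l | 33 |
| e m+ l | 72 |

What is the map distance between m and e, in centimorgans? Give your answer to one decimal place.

6.2 centimorgans

The two most frequent reciprocal classes, e m+ l+ and e+ m l, are the parental types, so the F1 was e m+ l+ / e+ m l.
The two rarest classes, e+ m+ l+ and e m l, are the double crossovers. Comparing them with the parentals, only the e allele has switched, so e is the middle locus and the order is l – e – m.
Crossovers in the e–m interval produce the single-crossover classes e m l+ and e+ m+ l (25 + 33 = 58) plus the double crossovers (4).
RF(e–m) = (58 + 4) / 1000 = 62/1000 = 0.0620 → 6.2 centimorgans.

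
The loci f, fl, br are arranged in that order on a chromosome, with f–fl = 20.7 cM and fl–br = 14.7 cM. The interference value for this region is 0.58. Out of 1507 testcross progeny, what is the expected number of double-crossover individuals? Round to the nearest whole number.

19

Map distances give recombination frequencies of 0.207 and 0.147 for the two intervals.
With interference 0.58 (so coincidence = 0.42), expected double-crossover frequency = 0.207 × 0.147 × 0.42 = 0.01278.
Expected number = 0.01278 × 1507 = 19.26 ≈ 19.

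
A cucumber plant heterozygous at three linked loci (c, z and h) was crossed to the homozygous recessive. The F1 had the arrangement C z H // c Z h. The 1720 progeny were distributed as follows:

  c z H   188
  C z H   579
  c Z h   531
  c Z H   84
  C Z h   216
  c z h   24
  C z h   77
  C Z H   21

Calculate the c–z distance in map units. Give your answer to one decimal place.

26.1 map units

The two rarest classes, C Z H and c z h, are the double crossovers. Comparing them with the parentals, only the z allele has switched, so z is the middle locus and the order is h – z – c.
Crossovers in the z–c interval produce the single-crossover classes c z H and C Z h (188 + 216 = 404) plus the double crossovers (45).
RF(z–c) = (404 + 45) / 1720 = 449/1720 = 0.2610 → 26.1 map units.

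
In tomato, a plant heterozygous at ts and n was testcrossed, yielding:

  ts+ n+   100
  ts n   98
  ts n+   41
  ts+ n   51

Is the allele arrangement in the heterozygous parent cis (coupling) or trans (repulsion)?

The two most frequent classes are ts+ n+ (100) and ts n (98); these are the parental (non-recombinant) types.
So the F1 carried ts+ n+ on one chromosome and ts n on the other — the recessive alleles are on the same chromosome (cis / coupling).

cis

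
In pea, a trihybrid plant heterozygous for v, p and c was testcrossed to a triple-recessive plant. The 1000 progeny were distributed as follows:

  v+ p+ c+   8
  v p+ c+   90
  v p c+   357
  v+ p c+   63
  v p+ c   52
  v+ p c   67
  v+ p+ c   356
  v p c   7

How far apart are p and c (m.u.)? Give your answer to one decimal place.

17.2 m.u.

The two most frequent reciprocal classes, v p c+ and v+ p+ c, are the parental types, so the F1 was v p c+ / v+ p+ c.
The two rarest classes, v p c and v+ p+ c+, are the double crossovers. Comparing them with the parentals, only the c allele has switched, so c is the middle locus and the order is p – c – v.
Crossovers in the p–c interval produce the single-crossover classes v p+ c+ and v+ p c (90 + 67 = 157) plus the double crossovers (15).
RF(p–c) = (157 + 15) / 1000 = 172/1000 = 0.1720 → 17.2 m.u.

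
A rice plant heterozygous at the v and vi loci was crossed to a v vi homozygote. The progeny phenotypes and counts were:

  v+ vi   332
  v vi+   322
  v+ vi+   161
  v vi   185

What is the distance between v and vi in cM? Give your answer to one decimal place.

The two most frequent classes, v+ vi (332) and v vi+ (322), are the parental types, so the F1 was v+ vi / v vi+.
The recombinant classes are v+ vi+ and v vi: 161 + 185 = 346.
Recombination frequency = 346/1000 = 0.3460 ≈ 34.6%, i.e. 34.6 cM.

34.6 cM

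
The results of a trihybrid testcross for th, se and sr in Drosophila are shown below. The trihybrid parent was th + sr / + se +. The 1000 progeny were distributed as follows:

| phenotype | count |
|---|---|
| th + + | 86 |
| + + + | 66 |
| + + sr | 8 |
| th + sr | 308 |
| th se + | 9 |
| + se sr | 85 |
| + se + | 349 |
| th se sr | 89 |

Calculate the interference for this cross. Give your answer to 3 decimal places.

The two rarest classes, + + sr and th se +, are the double crossovers. Comparing them with the parentals, only the th allele has switched, so th is the middle locus and the order is se – th – sr.
se–th: (155 + 17)/1000 = 0.1720; th–sr: (171 + 17)/1000 = 0.1880.
Expected DCO frequency = 0.1720 × 0.1880 ≈ 0.03234; observed = 17/1000 ≈ 0.01700.
Coefficient of coincidence = 0.01700/0.03234 ≈ 0.526; interference = 1 − 0.526 = 0.474.

0.474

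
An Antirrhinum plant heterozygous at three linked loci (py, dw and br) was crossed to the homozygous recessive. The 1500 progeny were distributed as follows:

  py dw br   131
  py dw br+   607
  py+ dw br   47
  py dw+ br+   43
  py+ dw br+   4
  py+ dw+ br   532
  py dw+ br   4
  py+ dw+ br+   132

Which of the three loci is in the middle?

The two most frequent reciprocal classes, py dw br+ and py+ dw+ br, are the parental types, so the F1 was py dw br+ / py+ dw+ br.
The two rarest classes, py+ dw br+ and py dw+ br, are the double crossovers. Comparing them with the parentals, only the py allele has switched, so py is the middle locus and the order is dw – py – br.

py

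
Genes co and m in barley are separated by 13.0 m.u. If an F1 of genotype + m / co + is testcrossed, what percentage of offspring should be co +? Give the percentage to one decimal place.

A map distance of 13.0 m.u. corresponds to a recombination frequency of 0.130.
The F1 is + m / co +, so co + is a parental gamete class with expected frequency (1 − r)/2 = 0.870/2 = 0.4350.
That is 0.4350 = 43.5% of the progeny.

43.5%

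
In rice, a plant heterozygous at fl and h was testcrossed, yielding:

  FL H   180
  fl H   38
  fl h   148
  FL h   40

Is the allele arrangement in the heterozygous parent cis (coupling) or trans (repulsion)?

The two most frequent classes are FL H (180) and fl h (148); these are the parental (non-recombinant) types.
So the F1 carried FL H on one chromosome and fl h on the other — the recessive alleles are on the same chromosome (cis / coupling).

cis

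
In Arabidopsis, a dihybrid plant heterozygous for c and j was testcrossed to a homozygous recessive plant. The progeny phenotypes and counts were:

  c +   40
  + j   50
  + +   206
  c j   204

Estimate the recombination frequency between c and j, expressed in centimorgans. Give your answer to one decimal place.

The two most frequent classes, + + (206) and c j (204), are the parental types, so the F1 was + + / c j.
The recombinant classes are + j and c +: 50 + 40 = 90.
Recombination frequency = 90/500 = 0.1800 ≈ 18.0%, i.e. 18.0 centimorgans.

18.0 centimorgans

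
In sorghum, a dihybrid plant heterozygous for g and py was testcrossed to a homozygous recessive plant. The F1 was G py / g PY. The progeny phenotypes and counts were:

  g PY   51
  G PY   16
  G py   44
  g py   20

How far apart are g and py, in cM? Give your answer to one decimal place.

The recombinant classes are G PY and g py: 16 + 20 = 36.
Recombination frequency = 36/131 = 0.2748 ≈ 27.5%, i.e. 27.5 cM.

27.5 cM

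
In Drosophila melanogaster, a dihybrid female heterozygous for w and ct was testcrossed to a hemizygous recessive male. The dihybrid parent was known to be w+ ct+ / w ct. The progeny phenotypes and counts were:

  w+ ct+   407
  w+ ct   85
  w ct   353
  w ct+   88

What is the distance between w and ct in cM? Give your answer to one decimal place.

18.5 cM

The recombinant classes are w+ ct and w ct+: 85 + 88 = 173.
Recombination frequency = 173/933 = 0.1854 ≈ 18.5%, i.e. 18.5 cM.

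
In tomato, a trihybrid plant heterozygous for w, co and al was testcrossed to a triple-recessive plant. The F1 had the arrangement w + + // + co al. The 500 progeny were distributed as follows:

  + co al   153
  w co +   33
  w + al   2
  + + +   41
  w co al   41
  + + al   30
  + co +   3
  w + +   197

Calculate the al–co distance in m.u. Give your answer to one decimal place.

13.6 m.u.

The two rarest classes, w + al and + co +, are the double crossovers. Comparing them with the parentals, only the al allele has switched, so al is the middle locus and the order is co – al – w.
Crossovers in the co–al interval produce the single-crossover classes w co + and + + al (33 + 30 = 63) plus the double crossovers (5).
RF(co–al) = (63 + 5) / 500 = 68/500 = 0.1360 → 13.6 m.u.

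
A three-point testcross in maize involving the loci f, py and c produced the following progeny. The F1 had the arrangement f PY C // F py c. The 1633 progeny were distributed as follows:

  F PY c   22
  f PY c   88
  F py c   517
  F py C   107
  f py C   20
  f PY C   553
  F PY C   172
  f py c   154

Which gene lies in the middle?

The two rarest classes, f py C and F PY c, are the double crossovers. Comparing them with the parentals, only the py allele has switched, so py is the middle locus and the order is c – py – f.

py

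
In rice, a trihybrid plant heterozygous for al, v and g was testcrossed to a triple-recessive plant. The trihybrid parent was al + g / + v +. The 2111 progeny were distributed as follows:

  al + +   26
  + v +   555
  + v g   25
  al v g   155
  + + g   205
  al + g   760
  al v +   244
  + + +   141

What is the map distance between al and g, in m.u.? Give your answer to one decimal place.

23.7 m.u.

The two rarest classes, al + + and + v g, are the double crossovers. Comparing them with the parentals, only the g allele has switched, so g is the middle locus and the order is al – g – v.
Crossovers in the al–g interval produce the single-crossover classes + + g and al v + (205 + 244 = 449) plus the double crossovers (51).
RF(al–g) = (449 + 51) / 2111 = 500/2111 = 0.2369 → 23.7 m.u.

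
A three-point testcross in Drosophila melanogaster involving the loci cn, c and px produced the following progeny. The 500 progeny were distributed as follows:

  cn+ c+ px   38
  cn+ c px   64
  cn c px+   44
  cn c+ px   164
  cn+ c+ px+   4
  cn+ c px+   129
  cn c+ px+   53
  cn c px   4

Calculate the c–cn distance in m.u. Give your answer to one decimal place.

18.0 m.u.

The two most frequent reciprocal classes, cn c+ px and cn+ c px+, are the parental types, so the F1 was cn c+ px / cn+ c px+.
The two rarest classes, cn c px and cn+ c+ px+, are the double crossovers. Comparing them with the parentals, only the c allele has switched, so c is the middle locus and the order is px – c – cn.
Crossovers in the c–cn interval produce the single-crossover classes cn+ c+ px and cn c px+ (38 + 44 = 82) plus the double crossovers (8).
RF(c–cn) = (82 + 8) / 500 = 90/500 = 0.1800 → 18.0 m.u.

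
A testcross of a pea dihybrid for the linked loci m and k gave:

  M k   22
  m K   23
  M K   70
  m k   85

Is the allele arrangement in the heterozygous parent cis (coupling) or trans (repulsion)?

The two most frequent classes are M K (70) and m k (85); these are the parental (non-recombinant) types.
So the F1 carried M K on one chromosome and m k on the other — the recessive alleles are on the same chromosome (cis / coupling).

cis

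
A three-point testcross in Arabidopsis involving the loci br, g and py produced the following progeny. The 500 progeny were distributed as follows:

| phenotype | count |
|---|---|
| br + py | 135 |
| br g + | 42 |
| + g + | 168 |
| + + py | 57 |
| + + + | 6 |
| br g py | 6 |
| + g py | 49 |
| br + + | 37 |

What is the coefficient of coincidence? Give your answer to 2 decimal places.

The two most frequent reciprocal classes, br + py and + g +, are the parental types, so the F1 was br + py / + g +.
The two rarest classes, br g py and + + +, are the double crossovers. Comparing them with the parentals, only the g allele has switched, so g is the middle locus and the order is py – g – br.
py–g: (86 + 12)/500 = 0.1960; g–br: (99 + 12)/500 = 0.2220.
Expected DCO frequency = 0.1960 × 0.2220 ≈ 0.04351; observed = 12/500 ≈ 0.02400.
Coefficient of coincidence = 0.02400/0.04351 ≈ 0.55.

0.55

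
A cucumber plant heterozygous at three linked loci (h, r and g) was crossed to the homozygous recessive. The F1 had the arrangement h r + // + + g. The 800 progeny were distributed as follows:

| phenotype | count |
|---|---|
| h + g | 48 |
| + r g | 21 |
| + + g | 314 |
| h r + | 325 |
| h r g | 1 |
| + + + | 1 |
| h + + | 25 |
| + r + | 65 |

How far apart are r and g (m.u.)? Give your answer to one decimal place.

The two rarest classes, h r g and + + +, are the double crossovers. Comparing them with the parentals, only the g allele has switched, so g is the middle locus and the order is r – g – h.
Crossovers in the r–g interval produce the single-crossover classes h + + and + r g (25 + 21 = 46) plus the double crossovers (2).
RF(r–g) = (46 + 2) / 800 = 48/800 = 0.0600 → 6.0 m.u.

6.0 m.u.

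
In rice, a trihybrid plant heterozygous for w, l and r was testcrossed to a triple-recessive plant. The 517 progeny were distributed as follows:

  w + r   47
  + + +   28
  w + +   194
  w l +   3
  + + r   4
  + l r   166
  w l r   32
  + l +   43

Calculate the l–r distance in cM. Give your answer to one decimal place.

18.8 cM

The two most frequent reciprocal classes, w + + and + l r, are the parental types, so the F1 was w + + / + l r.
The two rarest classes, w l + and + + r, are the double crossovers. Comparing them with the parentals, only the l allele has switched, so l is the middle locus and the order is w – l – r.
Crossovers in the l–r interval produce the single-crossover classes w + r and + l + (47 + 43 = 90) plus the double crossovers (7).
RF(l–r) = (90 + 7) / 517 = 97/517 = 0.1876 → 18.8 cM.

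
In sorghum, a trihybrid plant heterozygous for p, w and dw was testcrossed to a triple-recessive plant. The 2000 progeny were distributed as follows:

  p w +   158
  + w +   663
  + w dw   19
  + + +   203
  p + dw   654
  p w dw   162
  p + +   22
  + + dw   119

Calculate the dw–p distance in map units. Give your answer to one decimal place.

The two most frequent reciprocal classes, p + dw and + w +, are the parental types, so the F1 was p + dw / + w +.
The two rarest classes, p + + and + w dw, are the double crossovers. Comparing them with the parentals, only the dw allele has switched, so dw is the middle locus and the order is w – dw – p.
Crossovers in the dw–p interval produce the single-crossover classes + + dw and p w + (119 + 158 = 277) plus the double crossovers (41).
RF(dw–p) = (277 + 41) / 2000 = 318/2000 = 0.1590 → 15.9 map units.

15.9 map units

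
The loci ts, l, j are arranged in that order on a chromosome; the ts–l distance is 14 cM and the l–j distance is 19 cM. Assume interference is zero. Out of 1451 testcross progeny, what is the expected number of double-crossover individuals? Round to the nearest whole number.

39

Map distances give recombination frequencies of 0.140 and 0.190 for the two intervals.
With no interference, expected double-crossover frequency = 0.140 × 0.190 = 0.02660.
Expected number = 0.02660 × 1451 = 38.60 ≈ 39.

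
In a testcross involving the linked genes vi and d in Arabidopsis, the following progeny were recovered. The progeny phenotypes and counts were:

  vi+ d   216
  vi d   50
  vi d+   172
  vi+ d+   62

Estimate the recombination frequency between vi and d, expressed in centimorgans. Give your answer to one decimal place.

The two most frequent classes, vi+ d (216) and vi d+ (172), are the parental types, so the F1 was vi+ d / vi d+.
The recombinant classes are vi+ d+ and vi d: 62 + 50 = 112.
Recombination frequency = 112/500 = 0.2240 ≈ 22.4%, i.e. 22.4 centimorgans.

22.4 centimorgans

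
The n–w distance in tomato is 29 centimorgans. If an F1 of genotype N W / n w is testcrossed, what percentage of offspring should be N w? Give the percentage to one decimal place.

A map distance of 29 centimorgans corresponds to a recombination frequency of 0.290.
The F1 is N W / n w, so N w is a recombinant gamete class with expected frequency r/2 = 0.290/2 = 0.1450.
That is 0.1450 = 14.5% of the progeny.

14.5%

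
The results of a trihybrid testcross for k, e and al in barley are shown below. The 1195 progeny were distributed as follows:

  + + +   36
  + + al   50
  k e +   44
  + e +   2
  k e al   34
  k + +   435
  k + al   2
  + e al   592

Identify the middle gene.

The two most frequent reciprocal classes, + e al and k + +, are the parental types, so the F1 was + e al / k + +.
The two rarest classes, + e + and k + al, are the double crossovers. Comparing them with the parentals, only the al allele has switched, so al is the middle locus and the order is e – al – k.

al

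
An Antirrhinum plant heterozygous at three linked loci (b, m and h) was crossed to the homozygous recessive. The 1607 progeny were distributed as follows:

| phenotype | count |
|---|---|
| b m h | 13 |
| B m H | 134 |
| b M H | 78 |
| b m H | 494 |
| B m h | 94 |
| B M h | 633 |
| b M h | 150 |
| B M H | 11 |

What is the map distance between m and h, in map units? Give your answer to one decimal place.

12.2 map units

The two most frequent reciprocal classes, b m H and B M h, are the parental types, so the F1 was b m H / B M h.
The two rarest classes, b m h and B M H, are the double crossovers. Comparing them with the parentals, only the h allele has switched, so h is the middle locus and the order is m – h – b.
Crossovers in the m–h interval produce the single-crossover classes b M H and B m h (78 + 94 = 172) plus the double crossovers (24).
RF(m–h) = (172 + 24) / 1607 = 196/1607 = 0.1220 → 12.2 map units.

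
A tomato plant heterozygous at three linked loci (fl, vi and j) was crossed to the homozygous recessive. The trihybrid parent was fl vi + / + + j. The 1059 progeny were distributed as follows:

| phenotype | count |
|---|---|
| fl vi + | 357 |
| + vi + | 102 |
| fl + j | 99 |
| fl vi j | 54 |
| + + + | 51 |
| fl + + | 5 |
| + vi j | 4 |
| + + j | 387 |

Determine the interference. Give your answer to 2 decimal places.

0.60

The two rarest classes, fl + + and + vi j, are the double crossovers. Comparing them with the parentals, only the vi allele has switched, so vi is the middle locus and the order is j – vi – fl.
j–vi: (105 + 9)/1059 = 0.1076; vi–fl: (201 + 9)/1059 = 0.1983.
Expected DCO frequency = 0.1076 × 0.1983 ≈ 0.02134; observed = 9/1059 ≈ 0.00850.
Coefficient of coincidence = 0.00850/0.02134 ≈ 0.40; interference = 1 − 0.40 = 0.60.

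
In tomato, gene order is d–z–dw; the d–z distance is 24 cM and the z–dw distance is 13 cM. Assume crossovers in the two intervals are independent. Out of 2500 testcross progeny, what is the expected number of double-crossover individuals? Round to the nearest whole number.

Map distances give recombination frequencies of 0.240 and 0.130 for the two intervals.
With no interference, expected double-crossover frequency = 0.240 × 0.130 = 0.03120.
Expected number = 0.03120 × 2500 = 78.00 ≈ 78.

78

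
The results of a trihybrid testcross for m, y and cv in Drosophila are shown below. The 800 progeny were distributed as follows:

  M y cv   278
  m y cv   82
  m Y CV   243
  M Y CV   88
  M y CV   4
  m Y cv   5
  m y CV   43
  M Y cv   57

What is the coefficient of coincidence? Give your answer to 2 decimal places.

0.37

The two most frequent reciprocal classes, m Y CV and M y cv, are the parental types, so the F1 was m Y CV / M y cv.
The two rarest classes, m Y cv and M y CV, are the double crossovers. Comparing them with the parentals, only the cv allele has switched, so cv is the middle locus and the order is y – cv – m.
y–cv: (100 + 9)/800 = 0.1363; cv–m: (170 + 9)/800 = 0.2238.
Expected DCO frequency = 0.1363 × 0.2238 ≈ 0.03050; observed = 9/800 ≈ 0.01125.
Coefficient of coincidence = 0.01125/0.03050 ≈ 0.37.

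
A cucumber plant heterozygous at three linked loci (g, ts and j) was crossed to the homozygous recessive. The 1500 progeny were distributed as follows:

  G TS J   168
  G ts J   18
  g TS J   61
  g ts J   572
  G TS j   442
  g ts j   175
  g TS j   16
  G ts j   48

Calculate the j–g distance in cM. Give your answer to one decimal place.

The two most frequent reciprocal classes, G TS j and g ts J, are the parental types, so the F1 was G TS j / g ts J.
The two rarest classes, g TS j and G ts J, are the double crossovers. Comparing them with the parentals, only the g allele has switched, so g is the middle locus and the order is j – g – ts.
Crossovers in the j–g interval produce the single-crossover classes G TS J and g ts j (168 + 175 = 343) plus the double crossovers (34).
RF(j–g) = (343 + 34) / 1500 = 377/1500 = 0.2513 → 25.1 cM.

25.1 cM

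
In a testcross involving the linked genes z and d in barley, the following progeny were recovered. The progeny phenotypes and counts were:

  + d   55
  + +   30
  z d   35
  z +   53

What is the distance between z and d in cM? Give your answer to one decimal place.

The two most frequent classes, + d (55) and z + (53), are the parental types, so the F1 was + d / z +.
The recombinant classes are + + and z d: 30 + 35 = 65.
Recombination frequency = 65/173 = 0.3757 ≈ 37.6%, i.e. 37.6 cM.

37.6 cM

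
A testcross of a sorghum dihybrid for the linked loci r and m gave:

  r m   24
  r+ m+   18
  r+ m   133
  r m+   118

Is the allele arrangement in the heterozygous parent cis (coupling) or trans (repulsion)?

trans

The two most frequent classes are r+ m (133) and r m+ (118); these are the parental (non-recombinant) types.
So the F1 carried r+ m on one chromosome and r m+ on the other — the recessive alleles are on opposite chromosomes (trans / repulsion).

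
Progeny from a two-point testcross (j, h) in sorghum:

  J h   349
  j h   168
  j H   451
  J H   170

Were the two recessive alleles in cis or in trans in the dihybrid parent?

The two most frequent classes are J h (349) and j H (451); these are the parental (non-recombinant) types.
So the F1 carried J h on one chromosome and j H on the other — the recessive alleles are on opposite chromosomes (trans / repulsion).

trans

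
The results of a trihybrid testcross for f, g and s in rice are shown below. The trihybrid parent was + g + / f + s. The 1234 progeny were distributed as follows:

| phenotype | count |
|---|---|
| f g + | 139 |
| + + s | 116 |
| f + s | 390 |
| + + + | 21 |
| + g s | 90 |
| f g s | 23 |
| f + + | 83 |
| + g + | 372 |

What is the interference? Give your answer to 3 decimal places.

0.163

The two rarest classes, + + + and f g s, are the double crossovers. Comparing them with the parentals, only the g allele has switched, so g is the middle locus and the order is f – g – s.
f–g: (255 + 44)/1234 = 0.2423; g–s: (173 + 44)/1234 = 0.1759.
Expected DCO frequency = 0.2423 × 0.1759 ≈ 0.04262; observed = 44/1234 ≈ 0.03566.
Coefficient of coincidence = 0.03566/0.04262 ≈ 0.837; interference = 1 − 0.837 = 0.163.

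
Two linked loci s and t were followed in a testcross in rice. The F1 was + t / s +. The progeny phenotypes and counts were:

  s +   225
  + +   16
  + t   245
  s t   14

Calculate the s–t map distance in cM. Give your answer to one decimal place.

6.0 cM

The recombinant classes are + + and s t: 16 + 14 = 30.
Recombination frequency = 30/500 = 0.0600 ≈ 6.0%, i.e. 6.0 cM.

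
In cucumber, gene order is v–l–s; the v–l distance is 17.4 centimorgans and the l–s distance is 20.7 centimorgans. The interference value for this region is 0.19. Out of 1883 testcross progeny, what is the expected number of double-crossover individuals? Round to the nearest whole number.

Map distances give recombination frequencies of 0.174 and 0.207 for the two intervals.
With interference 0.19 (so coincidence = 0.81), expected double-crossover frequency = 0.174 × 0.207 × 0.81 = 0.02917.
Expected number = 0.02917 × 1883 = 54.94 ≈ 55.

55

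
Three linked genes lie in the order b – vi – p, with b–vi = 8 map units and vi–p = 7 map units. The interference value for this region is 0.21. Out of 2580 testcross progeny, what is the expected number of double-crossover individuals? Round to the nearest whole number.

11

Map distances give recombination frequencies of 0.080 and 0.070 for the two intervals.
With interference 0.21 (so coincidence = 0.79), expected double-crossover frequency = 0.080 × 0.070 × 0.79 = 0.00442.
Expected number = 0.00442 × 2580 = 11.41 ≈ 11.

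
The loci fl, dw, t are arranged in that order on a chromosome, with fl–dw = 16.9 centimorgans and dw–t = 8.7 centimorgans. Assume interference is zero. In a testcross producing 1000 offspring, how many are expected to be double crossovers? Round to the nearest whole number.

15

Map distances give recombination frequencies of 0.169 and 0.087 for the two intervals.
With no interference, expected double-crossover frequency = 0.169 × 0.087 = 0.01470.
Expected number = 0.01470 × 1000 = 14.70 ≈ 15.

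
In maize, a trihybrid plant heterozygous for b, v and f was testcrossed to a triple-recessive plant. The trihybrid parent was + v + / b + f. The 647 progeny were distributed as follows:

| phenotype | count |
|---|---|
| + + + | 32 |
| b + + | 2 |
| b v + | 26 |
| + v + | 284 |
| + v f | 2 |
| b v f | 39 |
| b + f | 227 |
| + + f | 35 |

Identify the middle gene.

f

The two rarest classes, + v f and b + +, are the double crossovers. Comparing them with the parentals, only the f allele has switched, so f is the middle locus and the order is b – f – v.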